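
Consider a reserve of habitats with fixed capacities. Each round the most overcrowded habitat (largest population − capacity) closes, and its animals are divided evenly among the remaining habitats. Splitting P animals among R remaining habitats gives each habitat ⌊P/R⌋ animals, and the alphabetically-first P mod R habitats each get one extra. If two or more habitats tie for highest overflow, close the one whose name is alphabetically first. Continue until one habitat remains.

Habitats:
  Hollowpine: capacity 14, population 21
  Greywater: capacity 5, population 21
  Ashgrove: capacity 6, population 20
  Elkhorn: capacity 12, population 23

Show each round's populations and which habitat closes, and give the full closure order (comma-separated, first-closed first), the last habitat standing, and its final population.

Closure order: Greywater, Ashgrove, Elkhorn
Last habitat: Hollowpine with 85 animals

Round 1: Ashgrove=20 Elkhorn=23 Greywater=21 Hollowpine=21 → close Greywater (overflow 16)
  21÷3 = 7 each, +1 to first 0
Round 2: Ashgrove=27 Elkhorn=30 Hollowpine=28 → close Ashgrove (overflow 21)
  27÷2 = 13 each, +1 to first 1
Round 3: Elkhorn=44 Hollowpine=41 → close Elkhorn (overflow 32)
  44÷1 = 44 each, +1 to first 0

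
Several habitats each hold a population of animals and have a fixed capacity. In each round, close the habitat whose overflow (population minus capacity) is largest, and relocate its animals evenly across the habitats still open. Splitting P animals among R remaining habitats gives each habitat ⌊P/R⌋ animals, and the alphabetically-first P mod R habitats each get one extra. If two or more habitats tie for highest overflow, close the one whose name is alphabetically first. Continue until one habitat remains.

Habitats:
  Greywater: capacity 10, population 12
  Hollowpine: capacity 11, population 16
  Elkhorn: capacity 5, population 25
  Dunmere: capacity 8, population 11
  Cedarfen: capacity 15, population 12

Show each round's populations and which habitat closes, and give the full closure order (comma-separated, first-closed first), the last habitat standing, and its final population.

Closure order: Elkhorn, Hollowpine, Dunmere, Greywater
Last habitat: Cedarfen with 76 animals

Round 1: Cedarfen=12 Dunmere=11 Elkhorn=25 Greywater=12 Hollowpine=16 → close Elkhorn (overflow 20)
  25÷4 = 6 each, +1 to first 1
Round 2: Cedarfen=19 Dunmere=17 Greywater=18 Hollowpine=22 → close Hollowpine (overflow 11)
  22÷3 = 7 each, +1 to first 1
Round 3: Cedarfen=27 Dunmere=24 Greywater=25 → close Dunmere (overflow 16)
  24÷2 = 12 each, +1 to first 0
Round 4: Cedarfen=39 Greywater=37 → close Greywater (overflow 27)
  37÷1 = 37 each, +1 to first 0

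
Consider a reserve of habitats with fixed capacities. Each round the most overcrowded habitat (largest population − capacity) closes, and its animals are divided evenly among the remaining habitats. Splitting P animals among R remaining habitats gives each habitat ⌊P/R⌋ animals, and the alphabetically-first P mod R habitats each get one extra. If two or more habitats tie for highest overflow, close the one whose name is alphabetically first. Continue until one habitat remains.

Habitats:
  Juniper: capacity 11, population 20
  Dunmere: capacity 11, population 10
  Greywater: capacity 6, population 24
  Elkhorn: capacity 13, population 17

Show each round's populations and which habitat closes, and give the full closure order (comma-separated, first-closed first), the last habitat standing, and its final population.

Round 1: Dunmere=10 Elkhorn=17 Greywater=24 Juniper=20 → close Greywater (overflow 18)
  24÷3 = 8 each, +1 to first 0
Round 2: Dunmere=18 Elkhorn=25 Juniper=28 → close Juniper (overflow 17)
  28÷2 = 14 each, +1 to first 0
Round 3: Dunmere=32 Elkhorn=39 → close Elkhorn (overflow 26)
  39÷1 = 39 each, +1 to first 0

Closure order: Greywater, Juniper, Elkhorn
Last habitat: Dunmere with 71 animals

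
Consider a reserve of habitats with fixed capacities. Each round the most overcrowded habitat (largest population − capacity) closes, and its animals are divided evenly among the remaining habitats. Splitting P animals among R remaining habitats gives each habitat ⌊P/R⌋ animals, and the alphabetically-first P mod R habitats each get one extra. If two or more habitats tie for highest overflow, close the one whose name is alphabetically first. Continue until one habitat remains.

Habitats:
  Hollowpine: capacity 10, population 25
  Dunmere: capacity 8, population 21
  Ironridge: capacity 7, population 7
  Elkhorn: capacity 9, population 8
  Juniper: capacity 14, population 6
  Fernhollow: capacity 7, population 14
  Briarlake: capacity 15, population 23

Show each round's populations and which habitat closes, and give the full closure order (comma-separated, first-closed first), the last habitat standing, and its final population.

Closure order: Hollowpine, Dunmere, Briarlake, Fernhollow, Elkhorn, Ironridge
Last habitat: Juniper with 104 animals

Round 1: Briarlake=23 Dunmere=21 Elkhorn=8 Fernhollow=14 Hollowpine=25 Ironridge=7 Juniper=6 → close Hollowpine (overflow 15)
  25÷6 = 4 each, +1 to first 1
Round 2: Briarlake=28 Dunmere=25 Elkhorn=12 Fernhollow=18 Ironridge=11 Juniper=10 → close Dunmere (overflow 17)
  25÷5 = 5 each, +1 to first 0
Round 3: Briarlake=33 Elkhorn=17 Fernhollow=23 Ironridge=16 Juniper=15 → close Briarlake (overflow 18)
  33÷4 = 8 each, +1 to first 1
Round 4: Elkhorn=26 Fernhollow=31 Ironridge=24 Juniper=23 → close Fernhollow (overflow 24)
  31÷3 = 10 each, +1 to first 1
Round 5: Elkhorn=37 Ironridge=34 Juniper=33 → close Elkhorn (overflow 28)
  37÷2 = 18 each, +1 to first 1
Round 6: Ironridge=53 Juniper=51 → close Ironridge (overflow 46)
  53÷1 = 53 each, +1 to first 0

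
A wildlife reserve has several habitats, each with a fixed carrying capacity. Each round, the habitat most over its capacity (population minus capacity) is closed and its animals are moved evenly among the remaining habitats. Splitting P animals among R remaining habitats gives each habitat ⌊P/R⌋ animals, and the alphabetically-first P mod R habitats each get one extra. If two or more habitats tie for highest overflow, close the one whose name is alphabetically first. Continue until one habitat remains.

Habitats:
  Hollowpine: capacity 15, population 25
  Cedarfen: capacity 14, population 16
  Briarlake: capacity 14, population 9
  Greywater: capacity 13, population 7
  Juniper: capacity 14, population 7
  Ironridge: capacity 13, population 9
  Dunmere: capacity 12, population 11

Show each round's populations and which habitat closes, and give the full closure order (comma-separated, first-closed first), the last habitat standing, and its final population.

Closure order: Hollowpine, Cedarfen, Dunmere, Briarlake, Ironridge, Greywater
Last habitat: Juniper with 84 animals

Round 1: Briarlake=9 Cedarfen=16 Dunmere=11 Greywater=7 Hollowpine=25 Ironridge=9 Juniper=7 → close Hollowpine (overflow 10)
  25÷6 = 4 each, +1 to first 1
Round 2: Briarlake=14 Cedarfen=20 Dunmere=15 Greywater=11 Ironridge=13 Juniper=11 → close Cedarfen (overflow 6)
  20÷5 = 4 each, +1 to first 0
Round 3: Briarlake=18 Dunmere=19 Greywater=15 Ironridge=17 Juniper=15 → close Dunmere (overflow 7)
  19÷4 = 4 each, +1 to first 3
Round 4: Briarlake=23 Greywater=20 Ironridge=22 Juniper=19 → close Briarlake (overflow 9)
  23÷3 = 7 each, +1 to first 2
Round 5: Greywater=28 Ironridge=30 Juniper=26 → close Ironridge (overflow 17)
  30÷2 = 15 each, +1 to first 0
Round 6: Greywater=43 Juniper=41 → close Greywater (overflow 30)
  43÷1 = 43 each, +1 to first 0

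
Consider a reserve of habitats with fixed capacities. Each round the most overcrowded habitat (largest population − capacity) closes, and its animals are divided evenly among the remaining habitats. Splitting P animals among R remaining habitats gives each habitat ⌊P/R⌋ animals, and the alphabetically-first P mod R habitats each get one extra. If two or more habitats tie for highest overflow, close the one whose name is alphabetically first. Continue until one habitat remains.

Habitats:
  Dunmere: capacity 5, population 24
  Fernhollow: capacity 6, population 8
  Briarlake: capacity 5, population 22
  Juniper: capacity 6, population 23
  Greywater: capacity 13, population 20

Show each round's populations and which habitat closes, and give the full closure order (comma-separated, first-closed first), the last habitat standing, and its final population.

Round 1: Briarlake=22 Dunmere=24 Fernhollow=8 Greywater=20 Juniper=23 → close Dunmere (overflow 19)
  24÷4 = 6 each, +1 to first 0
Round 2: Briarlake=28 Fernhollow=14 Greywater=26 Juniper=29 → close Briarlake (overflow 23)
  28÷3 = 9 each, +1 to first 1
Round 3: Fernhollow=24 Greywater=35 Juniper=38 → close Juniper (overflow 32)
  38÷2 = 19 each, +1 to first 0
Round 4: Fernhollow=43 Greywater=54 → close Greywater (overflow 41)
  54÷1 = 54 each, +1 to first 0

Closure order: Dunmere, Briarlake, Juniper, Greywater
Last habitat: Fernhollow with 97 animals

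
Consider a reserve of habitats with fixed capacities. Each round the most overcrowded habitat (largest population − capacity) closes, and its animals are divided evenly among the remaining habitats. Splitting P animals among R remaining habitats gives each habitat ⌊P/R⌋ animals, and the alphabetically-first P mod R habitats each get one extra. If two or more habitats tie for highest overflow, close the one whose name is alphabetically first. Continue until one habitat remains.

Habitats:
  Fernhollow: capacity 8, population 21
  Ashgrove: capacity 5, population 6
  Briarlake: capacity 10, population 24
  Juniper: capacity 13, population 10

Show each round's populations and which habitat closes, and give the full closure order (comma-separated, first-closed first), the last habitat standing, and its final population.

Round 1: Ashgrove=6 Briarlake=24 Fernhollow=21 Juniper=10 → close Briarlake (overflow 14)
  24÷3 = 8 each, +1 to first 0
Round 2: Ashgrove=14 Fernhollow=29 Juniper=18 → close Fernhollow (overflow 21)
  29÷2 = 14 each, +1 to first 1
Round 3: Ashgrove=29 Juniper=32 → close Ashgrove (overflow 24)
  29÷1 = 29 each, +1 to first 0

Closure order: Briarlake, Fernhollow, Ashgrove
Last habitat: Juniper with 61 animals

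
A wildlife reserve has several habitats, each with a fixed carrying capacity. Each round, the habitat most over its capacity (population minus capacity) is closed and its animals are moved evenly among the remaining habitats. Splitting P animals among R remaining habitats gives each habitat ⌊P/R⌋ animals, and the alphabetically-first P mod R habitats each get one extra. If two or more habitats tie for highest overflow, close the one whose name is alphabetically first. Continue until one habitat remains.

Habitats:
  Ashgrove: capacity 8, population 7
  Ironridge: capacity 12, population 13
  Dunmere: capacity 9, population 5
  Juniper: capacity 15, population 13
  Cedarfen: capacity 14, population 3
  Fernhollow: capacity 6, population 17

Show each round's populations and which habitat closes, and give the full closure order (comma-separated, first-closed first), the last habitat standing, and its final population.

Round 1: Ashgrove=7 Cedarfen=3 Dunmere=5 Fernhollow=17 Ironridge=13 Juniper=13 → close Fernhollow (overflow 11)
  17÷5 = 3 each, +1 to first 2
Round 2: Ashgrove=11 Cedarfen=7 Dunmere=8 Ironridge=16 Juniper=16 → close Ironridge (overflow 4)
  16÷4 = 4 each, +1 to first 0
Round 3: Ashgrove=15 Cedarfen=11 Dunmere=12 Juniper=20 → close Ashgrove (overflow 7)
  15÷3 = 5 each, +1 to first 0
Round 4: Cedarfen=16 Dunmere=17 Juniper=25 → close Juniper (overflow 10)
  25÷2 = 12 each, +1 to first 1
Round 5: Cedarfen=29 Dunmere=29 → close Dunmere (overflow 20)
  29÷1 = 29 each, +1 to first 0

Closure order: Fernhollow, Ironridge, Ashgrove, Juniper, Dunmere
Last habitat: Cedarfen with 58 animals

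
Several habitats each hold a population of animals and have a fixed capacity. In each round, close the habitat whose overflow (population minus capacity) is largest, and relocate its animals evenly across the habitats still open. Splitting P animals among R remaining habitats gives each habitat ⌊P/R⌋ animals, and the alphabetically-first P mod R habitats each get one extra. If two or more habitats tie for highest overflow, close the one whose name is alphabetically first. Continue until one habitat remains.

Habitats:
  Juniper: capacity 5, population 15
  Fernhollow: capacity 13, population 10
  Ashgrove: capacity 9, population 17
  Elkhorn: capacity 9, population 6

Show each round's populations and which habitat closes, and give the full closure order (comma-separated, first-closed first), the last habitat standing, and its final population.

Round 1: Ashgrove=17 Elkhorn=6 Fernhollow=10 Juniper=15 → close Juniper (overflow 10)
  15÷3 = 5 each, +1 to first 0
Round 2: Ashgrove=22 Elkhorn=11 Fernhollow=15 → close Ashgrove (overflow 13)
  22÷2 = 11 each, +1 to first 0
Round 3: Elkhorn=22 Fernhollow=26 → close Elkhorn (overflow 13)
  22÷1 = 22 each, +1 to first 0

Closure order: Juniper, Ashgrove, Elkhorn
Last habitat: Fernhollow with 48 animals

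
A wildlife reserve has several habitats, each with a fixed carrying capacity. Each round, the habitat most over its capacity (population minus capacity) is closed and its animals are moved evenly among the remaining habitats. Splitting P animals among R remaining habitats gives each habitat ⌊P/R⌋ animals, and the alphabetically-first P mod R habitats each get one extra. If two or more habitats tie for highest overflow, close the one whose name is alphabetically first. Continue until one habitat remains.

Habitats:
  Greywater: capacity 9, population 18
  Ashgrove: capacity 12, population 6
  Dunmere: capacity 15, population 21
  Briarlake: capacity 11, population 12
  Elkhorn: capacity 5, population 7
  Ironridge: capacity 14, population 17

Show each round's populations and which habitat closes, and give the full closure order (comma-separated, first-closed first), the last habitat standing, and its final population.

Closure order: Greywater, Dunmere, Ironridge, Briarlake, Elkhorn
Last habitat: Ashgrove with 81 animals

Round 1: Ashgrove=6 Briarlake=12 Dunmere=21 Elkhorn=7 Greywater=18 Ironridge=17 → close Greywater (overflow 9)
  18÷5 = 3 each, +1 to first 3
Round 2: Ashgrove=10 Briarlake=16 Dunmere=25 Elkhorn=10 Ironridge=20 → close Dunmere (overflow 10)
  25÷4 = 6 each, +1 to first 1
Round 3: Ashgrove=17 Briarlake=22 Elkhorn=16 Ironridge=26 → close Ironridge (overflow 12)
  26÷3 = 8 each, +1 to first 2
Round 4: Ashgrove=26 Briarlake=31 Elkhorn=24 → close Briarlake (overflow 20)
  31÷2 = 15 each, +1 to first 1
Round 5: Ashgrove=42 Elkhorn=39 → close Elkhorn (overflow 34)
  39÷1 = 39 each, +1 to first 0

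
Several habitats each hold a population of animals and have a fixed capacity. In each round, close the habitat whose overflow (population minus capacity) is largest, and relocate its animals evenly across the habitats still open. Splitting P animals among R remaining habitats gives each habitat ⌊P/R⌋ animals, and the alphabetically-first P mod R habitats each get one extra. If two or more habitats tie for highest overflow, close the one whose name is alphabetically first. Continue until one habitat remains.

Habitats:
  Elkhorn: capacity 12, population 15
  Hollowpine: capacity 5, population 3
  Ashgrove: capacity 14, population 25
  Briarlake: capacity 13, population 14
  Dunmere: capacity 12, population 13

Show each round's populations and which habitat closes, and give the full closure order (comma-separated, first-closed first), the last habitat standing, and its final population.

Round 1: Ashgrove=25 Briarlake=14 Dunmere=13 Elkhorn=15 Hollowpine=3 → close Ashgrove (overflow 11)
  25÷4 = 6 each, +1 to first 1
Round 2: Briarlake=21 Dunmere=19 Elkhorn=21 Hollowpine=9 → close Elkhorn (overflow 9)
  21÷3 = 7 each, +1 to first 0
Round 3: Briarlake=28 Dunmere=26 Hollowpine=16 → close Briarlake (overflow 15)
  28÷2 = 14 each, +1 to first 0
Round 4: Dunmere=40 Hollowpine=30 → close Dunmere (overflow 28)
  40÷1 = 40 each, +1 to first 0

Closure order: Ashgrove, Elkhorn, Briarlake, Dunmere
Last habitat: Hollowpine with 70 animals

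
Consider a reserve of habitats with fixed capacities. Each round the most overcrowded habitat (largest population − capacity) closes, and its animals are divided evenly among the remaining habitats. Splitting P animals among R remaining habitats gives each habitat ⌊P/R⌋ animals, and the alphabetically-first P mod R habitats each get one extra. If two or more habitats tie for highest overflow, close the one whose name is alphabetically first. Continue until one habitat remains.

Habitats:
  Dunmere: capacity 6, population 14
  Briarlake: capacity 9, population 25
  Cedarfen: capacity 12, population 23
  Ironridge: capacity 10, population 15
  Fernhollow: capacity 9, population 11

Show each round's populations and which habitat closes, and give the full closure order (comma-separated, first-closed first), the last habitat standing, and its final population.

Round 1: Briarlake=25 Cedarfen=23 Dunmere=14 Fernhollow=11 Ironridge=15 → close Briarlake (overflow 16)
  25÷4 = 6 each, +1 to first 1
Round 2: Cedarfen=30 Dunmere=20 Fernhollow=17 Ironridge=21 → close Cedarfen (overflow 18)
  30÷3 = 10 each, +1 to first 0
Round 3: Dunmere=30 Fernhollow=27 Ironridge=31 → close Dunmere (overflow 24)
  30÷2 = 15 each, +1 to first 0
Round 4: Fernhollow=42 Ironridge=46 → close Ironridge (overflow 36)
  46÷1 = 46 each, +1 to first 0

Closure order: Briarlake, Cedarfen, Dunmere, Ironridge
Last habitat: Fernhollow with 88 animals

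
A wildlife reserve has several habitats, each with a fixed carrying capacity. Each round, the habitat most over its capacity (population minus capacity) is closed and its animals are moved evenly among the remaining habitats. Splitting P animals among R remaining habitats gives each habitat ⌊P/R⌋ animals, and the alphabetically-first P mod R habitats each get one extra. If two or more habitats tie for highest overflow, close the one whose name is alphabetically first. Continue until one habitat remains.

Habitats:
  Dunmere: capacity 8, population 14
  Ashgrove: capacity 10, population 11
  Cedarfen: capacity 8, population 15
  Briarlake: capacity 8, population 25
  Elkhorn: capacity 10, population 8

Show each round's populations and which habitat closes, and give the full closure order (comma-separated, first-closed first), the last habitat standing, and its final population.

Closure order: Briarlake, Cedarfen, Dunmere, Ashgrove
Last habitat: Elkhorn with 73 animals

Round 1: Ashgrove=11 Briarlake=25 Cedarfen=15 Dunmere=14 Elkhorn=8 → close Briarlake (overflow 17)
  25÷4 = 6 each, +1 to first 1
Round 2: Ashgrove=18 Cedarfen=21 Dunmere=20 Elkhorn=14 → close Cedarfen (overflow 13)
  21÷3 = 7 each, +1 to first 0
Round 3: Ashgrove=25 Dunmere=27 Elkhorn=21 → close Dunmere (overflow 19)
  27÷2 = 13 each, +1 to first 1
Round 4: Ashgrove=39 Elkhorn=34 → close Ashgrove (overflow 29)
  39÷1 = 39 each, +1 to first 0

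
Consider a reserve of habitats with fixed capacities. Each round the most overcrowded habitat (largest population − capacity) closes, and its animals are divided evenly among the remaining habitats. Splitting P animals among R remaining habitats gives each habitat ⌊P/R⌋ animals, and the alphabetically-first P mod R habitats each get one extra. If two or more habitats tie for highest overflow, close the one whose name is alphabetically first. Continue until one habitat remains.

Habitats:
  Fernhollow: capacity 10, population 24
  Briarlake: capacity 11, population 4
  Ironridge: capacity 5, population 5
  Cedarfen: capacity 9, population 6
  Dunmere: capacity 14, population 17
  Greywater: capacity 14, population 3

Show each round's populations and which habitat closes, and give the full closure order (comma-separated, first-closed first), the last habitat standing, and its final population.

Round 1: Briarlake=4 Cedarfen=6 Dunmere=17 Fernhollow=24 Greywater=3 Ironridge=5 → close Fernhollow (overflow 14)
  24÷5 = 4 each, +1 to first 4
Round 2: Briarlake=9 Cedarfen=11 Dunmere=22 Greywater=8 Ironridge=9 → close Dunmere (overflow 8)
  22÷4 = 5 each, +1 to first 2
Round 3: Briarlake=15 Cedarfen=17 Greywater=13 Ironridge=14 → close Ironridge (overflow 9)
  14÷3 = 4 each, +1 to first 2
Round 4: Briarlake=20 Cedarfen=22 Greywater=17 → close Cedarfen (overflow 13)
  22÷2 = 11 each, +1 to first 0
Round 5: Briarlake=31 Greywater=28 → close Briarlake (overflow 20)
  31÷1 = 31 each, +1 to first 0

Closure order: Fernhollow, Dunmere, Ironridge, Cedarfen, Briarlake
Last habitat: Greywater with 59 animals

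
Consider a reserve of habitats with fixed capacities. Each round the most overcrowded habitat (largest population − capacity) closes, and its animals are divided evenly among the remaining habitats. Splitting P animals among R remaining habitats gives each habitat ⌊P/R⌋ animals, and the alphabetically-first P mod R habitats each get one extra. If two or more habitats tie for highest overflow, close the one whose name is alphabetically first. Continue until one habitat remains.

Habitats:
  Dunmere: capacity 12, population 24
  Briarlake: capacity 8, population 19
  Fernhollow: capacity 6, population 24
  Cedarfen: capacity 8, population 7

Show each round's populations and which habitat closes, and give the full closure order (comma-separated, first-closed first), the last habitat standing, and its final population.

Closure order: Fernhollow, Dunmere, Briarlake
Last habitat: Cedarfen with 74 animals

Round 1: Briarlake=19 Cedarfen=7 Dunmere=24 Fernhollow=24 → close Fernhollow (overflow 18)
  24÷3 = 8 each, +1 to first 0
Round 2: Briarlake=27 Cedarfen=15 Dunmere=32 → close Dunmere (overflow 20)
  32÷2 = 16 each, +1 to first 0
Round 3: Briarlake=43 Cedarfen=31 → close Briarlake (overflow 35)
  43÷1 = 43 each, +1 to first 0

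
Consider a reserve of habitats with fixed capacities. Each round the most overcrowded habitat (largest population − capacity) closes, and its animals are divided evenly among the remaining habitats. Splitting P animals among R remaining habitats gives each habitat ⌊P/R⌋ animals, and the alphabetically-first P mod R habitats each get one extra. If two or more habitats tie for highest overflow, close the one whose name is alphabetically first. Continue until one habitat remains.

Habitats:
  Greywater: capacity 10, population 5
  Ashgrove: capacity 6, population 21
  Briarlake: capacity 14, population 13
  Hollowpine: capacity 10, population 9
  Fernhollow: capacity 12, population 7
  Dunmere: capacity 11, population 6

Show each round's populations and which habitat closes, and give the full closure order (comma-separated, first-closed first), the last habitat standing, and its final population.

Closure order: Ashgrove, Briarlake, Hollowpine, Dunmere, Fernhollow
Last habitat: Greywater with 61 animals

Round 1: Ashgrove=21 Briarlake=13 Dunmere=6 Fernhollow=7 Greywater=5 Hollowpine=9 → close Ashgrove (overflow 15)
  21÷5 = 4 each, +1 to first 1
Round 2: Briarlake=18 Dunmere=10 Fernhollow=11 Greywater=9 Hollowpine=13 → close Briarlake (overflow 4)
  18÷4 = 4 each, +1 to first 2
Round 3: Dunmere=15 Fernhollow=16 Greywater=13 Hollowpine=17 → close Hollowpine (overflow 7)
  17÷3 = 5 each, +1 to first 2
Round 4: Dunmere=21 Fernhollow=22 Greywater=18 → close Dunmere (overflow 10)
  21÷2 = 10 each, +1 to first 1
Round 5: Fernhollow=33 Greywater=28 → close Fernhollow (overflow 21)
  33÷1 = 33 each, +1 to first 0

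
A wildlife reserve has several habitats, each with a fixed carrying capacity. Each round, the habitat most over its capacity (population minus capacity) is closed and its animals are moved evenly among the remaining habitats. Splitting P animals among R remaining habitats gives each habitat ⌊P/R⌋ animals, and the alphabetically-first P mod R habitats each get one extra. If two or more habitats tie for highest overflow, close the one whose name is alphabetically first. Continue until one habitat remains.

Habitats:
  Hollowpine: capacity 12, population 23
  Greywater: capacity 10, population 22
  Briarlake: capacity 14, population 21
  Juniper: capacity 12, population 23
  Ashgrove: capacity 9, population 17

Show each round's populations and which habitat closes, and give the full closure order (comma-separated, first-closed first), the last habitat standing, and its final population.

Round 1: Ashgrove=17 Briarlake=21 Greywater=22 Hollowpine=23 Juniper=23 → close Greywater (overflow 12)
  22÷4 = 5 each, +1 to first 2
Round 2: Ashgrove=23 Briarlake=27 Hollowpine=28 Juniper=28 → close Hollowpine (overflow 16)
  28÷3 = 9 each, +1 to first 1
Round 3: Ashgrove=33 Briarlake=36 Juniper=37 → close Juniper (overflow 25)
  37÷2 = 18 each, +1 to first 1
Round 4: Ashgrove=52 Briarlake=54 → close Ashgrove (overflow 43)
  52÷1 = 52 each, +1 to first 0

Closure order: Greywater, Hollowpine, Juniper, Ashgrove
Last habitat: Briarlake with 106 animals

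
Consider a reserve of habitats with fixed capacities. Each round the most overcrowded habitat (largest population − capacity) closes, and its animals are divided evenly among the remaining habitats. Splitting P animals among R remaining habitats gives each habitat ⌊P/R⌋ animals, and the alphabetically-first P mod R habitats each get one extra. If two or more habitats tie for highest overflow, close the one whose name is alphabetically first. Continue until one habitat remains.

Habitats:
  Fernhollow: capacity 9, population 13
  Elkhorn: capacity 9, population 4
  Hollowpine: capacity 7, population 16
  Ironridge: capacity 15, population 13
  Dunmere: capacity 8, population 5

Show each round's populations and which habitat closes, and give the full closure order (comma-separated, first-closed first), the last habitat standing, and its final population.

Closure order: Hollowpine, Fernhollow, Dunmere, Ironridge
Last habitat: Elkhorn with 51 animals

Round 1: Dunmere=5 Elkhorn=4 Fernhollow=13 Hollowpine=16 Ironridge=13 → close Hollowpine (overflow 9)
  16÷4 = 4 each, +1 to first 0
Round 2: Dunmere=9 Elkhorn=8 Fernhollow=17 Ironridge=17 → close Fernhollow (overflow 8)
  17÷3 = 5 each, +1 to first 2
Round 3: Dunmere=15 Elkhorn=14 Ironridge=22 → close Dunmere (overflow 7)
  15÷2 = 7 each, +1 to first 1
Round 4: Elkhorn=22 Ironridge=29 → close Ironridge (overflow 14)
  29÷1 = 29 each, +1 to first 0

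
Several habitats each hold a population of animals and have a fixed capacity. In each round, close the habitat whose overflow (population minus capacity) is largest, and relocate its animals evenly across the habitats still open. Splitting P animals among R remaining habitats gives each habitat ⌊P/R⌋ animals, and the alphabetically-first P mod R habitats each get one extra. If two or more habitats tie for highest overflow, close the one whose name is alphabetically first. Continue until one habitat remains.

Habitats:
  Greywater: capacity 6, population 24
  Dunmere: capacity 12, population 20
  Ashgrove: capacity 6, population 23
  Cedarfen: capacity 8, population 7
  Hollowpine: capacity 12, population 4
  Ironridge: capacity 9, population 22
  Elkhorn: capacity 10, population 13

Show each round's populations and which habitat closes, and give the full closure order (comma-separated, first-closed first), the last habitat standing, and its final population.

Closure order: Greywater, Ashgrove, Ironridge, Dunmere, Elkhorn, Cedarfen
Last habitat: Hollowpine with 113 animals

Round 1: Ashgrove=23 Cedarfen=7 Dunmere=20 Elkhorn=13 Greywater=24 Hollowpine=4 Ironridge=22 → close Greywater (overflow 18)
  24÷6 = 4 each, +1 to first 0
Round 2: Ashgrove=27 Cedarfen=11 Dunmere=24 Elkhorn=17 Hollowpine=8 Ironridge=26 → close Ashgrove (overflow 21)
  27÷5 = 5 each, +1 to first 2
Round 3: Cedarfen=17 Dunmere=30 Elkhorn=22 Hollowpine=13 Ironridge=31 → close Ironridge (overflow 22)
  31÷4 = 7 each, +1 to first 3
Round 4: Cedarfen=25 Dunmere=38 Elkhorn=30 Hollowpine=20 → close Dunmere (overflow 26)
  38÷3 = 12 each, +1 to first 2
Round 5: Cedarfen=38 Elkhorn=43 Hollowpine=32 → close Elkhorn (overflow 33)
  43÷2 = 21 each, +1 to first 1
Round 6: Cedarfen=60 Hollowpine=53 → close Cedarfen (overflow 52)
  60÷1 = 60 each, +1 to first 0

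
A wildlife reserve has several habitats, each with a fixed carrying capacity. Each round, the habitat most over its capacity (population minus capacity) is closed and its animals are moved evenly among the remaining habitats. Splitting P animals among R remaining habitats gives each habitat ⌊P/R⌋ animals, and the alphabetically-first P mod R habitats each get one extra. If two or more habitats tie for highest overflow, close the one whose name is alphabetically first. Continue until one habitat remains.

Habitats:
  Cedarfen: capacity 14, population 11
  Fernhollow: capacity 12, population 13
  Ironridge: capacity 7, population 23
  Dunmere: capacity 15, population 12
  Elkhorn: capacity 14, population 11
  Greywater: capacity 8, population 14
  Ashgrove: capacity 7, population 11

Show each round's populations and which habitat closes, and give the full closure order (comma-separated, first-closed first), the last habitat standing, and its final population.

Closure order: Ironridge, Greywater, Ashgrove, Fernhollow, Cedarfen, Dunmere
Last habitat: Elkhorn with 95 animals

Round 1: Ashgrove=11 Cedarfen=11 Dunmere=12 Elkhorn=11 Fernhollow=13 Greywater=14 Ironridge=23 → close Ironridge (overflow 16)
  23÷6 = 3 each, +1 to first 5
Round 2: Ashgrove=15 Cedarfen=15 Dunmere=16 Elkhorn=15 Fernhollow=17 Greywater=17 → close Greywater (overflow 9)
  17÷5 = 3 each, +1 to first 2
Round 3: Ashgrove=19 Cedarfen=19 Dunmere=19 Elkhorn=18 Fernhollow=20 → close Ashgrove (overflow 12)
  19÷4 = 4 each, +1 to first 3
Round 4: Cedarfen=24 Dunmere=24 Elkhorn=23 Fernhollow=24 → close Fernhollow (overflow 12)
  24÷3 = 8 each, +1 to first 0
Round 5: Cedarfen=32 Dunmere=32 Elkhorn=31 → close Cedarfen (overflow 18)
  32÷2 = 16 each, +1 to first 0
Round 6: Dunmere=48 Elkhorn=47 → close Dunmere (overflow 33)
  48÷1 = 48 each, +1 to first 0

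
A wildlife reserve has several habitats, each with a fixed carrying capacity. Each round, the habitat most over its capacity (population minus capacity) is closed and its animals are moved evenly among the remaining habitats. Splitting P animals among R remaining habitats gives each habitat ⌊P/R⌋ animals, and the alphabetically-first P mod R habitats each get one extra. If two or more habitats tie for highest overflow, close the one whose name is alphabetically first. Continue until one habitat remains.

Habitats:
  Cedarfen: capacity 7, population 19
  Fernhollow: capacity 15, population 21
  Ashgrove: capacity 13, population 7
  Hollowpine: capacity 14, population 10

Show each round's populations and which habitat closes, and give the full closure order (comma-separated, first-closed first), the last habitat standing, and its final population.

Round 1: Ashgrove=7 Cedarfen=19 Fernhollow=21 Hollowpine=10 → close Cedarfen (overflow 12)
  19÷3 = 6 each, +1 to first 1
Round 2: Ashgrove=14 Fernhollow=27 Hollowpine=16 → close Fernhollow (overflow 12)
  27÷2 = 13 each, +1 to first 1
Round 3: Ashgrove=28 Hollowpine=29 → close Ashgrove (overflow 15)
  28÷1 = 28 each, +1 to first 0

Closure order: Cedarfen, Fernhollow, Ashgrove
Last habitat: Hollowpine with 57 animals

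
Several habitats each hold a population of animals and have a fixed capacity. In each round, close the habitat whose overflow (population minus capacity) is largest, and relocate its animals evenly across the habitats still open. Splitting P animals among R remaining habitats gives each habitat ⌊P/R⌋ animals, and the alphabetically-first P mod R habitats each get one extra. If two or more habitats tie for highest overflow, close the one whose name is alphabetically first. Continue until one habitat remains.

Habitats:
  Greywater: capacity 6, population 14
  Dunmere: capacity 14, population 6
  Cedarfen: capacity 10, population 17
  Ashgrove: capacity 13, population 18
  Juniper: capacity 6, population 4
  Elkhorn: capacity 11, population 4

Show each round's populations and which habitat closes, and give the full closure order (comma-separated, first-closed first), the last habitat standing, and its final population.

Round 1: Ashgrove=18 Cedarfen=17 Dunmere=6 Elkhorn=4 Greywater=14 Juniper=4 → close Greywater (overflow 8)
  14÷5 = 2 each, +1 to first 4
Round 2: Ashgrove=21 Cedarfen=20 Dunmere=9 Elkhorn=7 Juniper=6 → close Cedarfen (overflow 10)
  20÷4 = 5 each, +1 to first 0
Round 3: Ashgrove=26 Dunmere=14 Elkhorn=12 Juniper=11 → close Ashgrove (overflow 13)
  26÷3 = 8 each, +1 to first 2
Round 4: Dunmere=23 Elkhorn=21 Juniper=19 → close Juniper (overflow 13)
  19÷2 = 9 each, +1 to first 1
Round 5: Dunmere=33 Elkhorn=30 → close Dunmere (overflow 19)
  33÷1 = 33 each, +1 to first 0

Closure order: Greywater, Cedarfen, Ashgrove, Juniper, Dunmere
Last habitat: Elkhorn with 63 animals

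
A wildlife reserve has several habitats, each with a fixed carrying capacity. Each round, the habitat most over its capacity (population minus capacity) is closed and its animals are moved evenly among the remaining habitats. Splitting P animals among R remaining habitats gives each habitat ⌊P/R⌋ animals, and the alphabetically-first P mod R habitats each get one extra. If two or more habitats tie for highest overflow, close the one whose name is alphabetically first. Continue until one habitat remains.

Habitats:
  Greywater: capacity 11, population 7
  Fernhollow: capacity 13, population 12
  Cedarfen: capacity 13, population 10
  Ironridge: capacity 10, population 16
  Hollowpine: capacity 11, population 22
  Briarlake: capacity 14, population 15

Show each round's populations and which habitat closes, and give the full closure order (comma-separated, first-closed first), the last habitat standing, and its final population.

Closure order: Hollowpine, Ironridge, Briarlake, Cedarfen, Fernhollow
Last habitat: Greywater with 82 animals

Round 1: Briarlake=15 Cedarfen=10 Fernhollow=12 Greywater=7 Hollowpine=22 Ironridge=16 → close Hollowpine (overflow 11)
  22÷5 = 4 each, +1 to first 2
Round 2: Briarlake=20 Cedarfen=15 Fernhollow=16 Greywater=11 Ironridge=20 → close Ironridge (overflow 10)
  20÷4 = 5 each, +1 to first 0
Round 3: Briarlake=25 Cedarfen=20 Fernhollow=21 Greywater=16 → close Briarlake (overflow 11)
  25÷3 = 8 each, +1 to first 1
Round 4: Cedarfen=29 Fernhollow=29 Greywater=24 → close Cedarfen (overflow 16)
  29÷2 = 14 each, +1 to first 1
Round 5: Fernhollow=44 Greywater=38 → close Fernhollow (overflow 31)
  44÷1 = 44 each, +1 to first 0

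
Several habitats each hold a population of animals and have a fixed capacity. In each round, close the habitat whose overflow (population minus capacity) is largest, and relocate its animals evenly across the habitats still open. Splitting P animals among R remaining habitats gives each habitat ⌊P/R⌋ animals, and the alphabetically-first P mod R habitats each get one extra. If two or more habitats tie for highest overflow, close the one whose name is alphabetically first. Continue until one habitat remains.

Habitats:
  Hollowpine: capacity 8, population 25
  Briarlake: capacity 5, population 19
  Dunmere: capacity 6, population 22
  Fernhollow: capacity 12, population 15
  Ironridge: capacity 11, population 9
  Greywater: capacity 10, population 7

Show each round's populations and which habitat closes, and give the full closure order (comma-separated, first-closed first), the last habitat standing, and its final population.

Round 1: Briarlake=19 Dunmere=22 Fernhollow=15 Greywater=7 Hollowpine=25 Ironridge=9 → close Hollowpine (overflow 17)
  25÷5 = 5 each, +1 to first 0
Round 2: Briarlake=24 Dunmere=27 Fernhollow=20 Greywater=12 Ironridge=14 → close Dunmere (overflow 21)
  27÷4 = 6 each, +1 to first 3
Round 3: Briarlake=31 Fernhollow=27 Greywater=19 Ironridge=20 → close Briarlake (overflow 26)
  31÷3 = 10 each, +1 to first 1
Round 4: Fernhollow=38 Greywater=29 Ironridge=30 → close Fernhollow (overflow 26)
  38÷2 = 19 each, +1 to first 0
Round 5: Greywater=48 Ironridge=49 → close Greywater (overflow 38)
  48÷1 = 48 each, +1 to first 0

Closure order: Hollowpine, Dunmere, Briarlake, Fernhollow, Greywater
Last habitat: Ironridge with 97 animals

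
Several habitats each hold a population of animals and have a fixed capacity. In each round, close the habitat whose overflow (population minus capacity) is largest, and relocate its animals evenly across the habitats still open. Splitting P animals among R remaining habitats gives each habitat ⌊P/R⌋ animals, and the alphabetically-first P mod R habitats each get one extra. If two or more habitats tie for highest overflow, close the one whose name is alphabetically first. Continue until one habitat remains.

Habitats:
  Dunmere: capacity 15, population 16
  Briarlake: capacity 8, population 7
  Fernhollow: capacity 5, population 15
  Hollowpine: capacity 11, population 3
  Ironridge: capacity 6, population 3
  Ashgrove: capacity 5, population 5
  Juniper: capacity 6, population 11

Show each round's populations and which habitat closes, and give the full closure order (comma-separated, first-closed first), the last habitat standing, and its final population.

Round 1: Ashgrove=5 Briarlake=7 Dunmere=16 Fernhollow=15 Hollowpine=3 Ironridge=3 Juniper=11 → close Fernhollow (overflow 10)
  15÷6 = 2 each, +1 to first 3
Round 2: Ashgrove=8 Briarlake=10 Dunmere=19 Hollowpine=5 Ironridge=5 Juniper=13 → close Juniper (overflow 7)
  13÷5 = 2 each, +1 to first 3
Round 3: Ashgrove=11 Briarlake=13 Dunmere=22 Hollowpine=7 Ironridge=7 → close Dunmere (overflow 7)
  22÷4 = 5 each, +1 to first 2
Round 4: Ashgrove=17 Briarlake=19 Hollowpine=12 Ironridge=12 → close Ashgrove (overflow 12)
  17÷3 = 5 each, +1 to first 2
Round 5: Briarlake=25 Hollowpine=18 Ironridge=17 → close Briarlake (overflow 17)
  25÷2 = 12 each, +1 to first 1
Round 6: Hollowpine=31 Ironridge=29 → close Ironridge (overflow 23)
  29÷1 = 29 each, +1 to first 0

Closure order: Fernhollow, Juniper, Dunmere, Ashgrove, Briarlake, Ironridge
Last habitat: Hollowpine with 60 animals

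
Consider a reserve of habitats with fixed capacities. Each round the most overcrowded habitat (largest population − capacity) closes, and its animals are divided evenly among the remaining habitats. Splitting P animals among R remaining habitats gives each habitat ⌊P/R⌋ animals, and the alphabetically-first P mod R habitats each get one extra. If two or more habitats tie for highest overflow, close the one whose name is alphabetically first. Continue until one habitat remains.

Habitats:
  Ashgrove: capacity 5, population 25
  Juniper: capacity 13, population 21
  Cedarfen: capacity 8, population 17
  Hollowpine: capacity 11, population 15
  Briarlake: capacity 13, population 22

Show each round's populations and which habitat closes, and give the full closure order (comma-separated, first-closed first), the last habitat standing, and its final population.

Closure order: Ashgrove, Briarlake, Cedarfen, Juniper
Last habitat: Hollowpine with 100 animals

Round 1: Ashgrove=25 Briarlake=22 Cedarfen=17 Hollowpine=15 Juniper=21 → close Ashgrove (overflow 20)
  25÷4 = 6 each, +1 to first 1
Round 2: Briarlake=29 Cedarfen=23 Hollowpine=21 Juniper=27 → close Briarlake (overflow 16)
  29÷3 = 9 each, +1 to first 2
Round 3: Cedarfen=33 Hollowpine=31 Juniper=36 → close Cedarfen (overflow 25)
  33÷2 = 16 each, +1 to first 1
Round 4: Hollowpine=48 Juniper=52 → close Juniper (overflow 39)
  52÷1 = 52 each, +1 to first 0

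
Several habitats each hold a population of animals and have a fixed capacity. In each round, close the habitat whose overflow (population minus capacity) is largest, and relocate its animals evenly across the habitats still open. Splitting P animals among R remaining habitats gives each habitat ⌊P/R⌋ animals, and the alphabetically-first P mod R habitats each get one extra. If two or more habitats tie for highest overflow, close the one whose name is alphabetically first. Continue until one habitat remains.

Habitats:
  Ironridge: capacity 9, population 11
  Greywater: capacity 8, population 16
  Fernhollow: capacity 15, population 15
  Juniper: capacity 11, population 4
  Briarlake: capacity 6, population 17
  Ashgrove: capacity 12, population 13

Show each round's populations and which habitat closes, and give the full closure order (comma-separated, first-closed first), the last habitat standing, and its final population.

Closure order: Briarlake, Greywater, Ashgrove, Fernhollow, Ironridge
Last habitat: Juniper with 76 animals

Round 1: Ashgrove=13 Briarlake=17 Fernhollow=15 Greywater=16 Ironridge=11 Juniper=4 → close Briarlake (overflow 11)
  17÷5 = 3 each, +1 to first 2
Round 2: Ashgrove=17 Fernhollow=19 Greywater=19 Ironridge=14 Juniper=7 → close Greywater (overflow 11)
  19÷4 = 4 each, +1 to first 3
Round 3: Ashgrove=22 Fernhollow=24 Ironridge=19 Juniper=11 → close Ashgrove (overflow 10)
  22÷3 = 7 each, +1 to first 1
Round 4: Fernhollow=32 Ironridge=26 Juniper=18 → close Fernhollow (overflow 17)
  32÷2 = 16 each, +1 to first 0
Round 5: Ironridge=42 Juniper=34 → close Ironridge (overflow 33)
  42÷1 = 42 each, +1 to first 0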